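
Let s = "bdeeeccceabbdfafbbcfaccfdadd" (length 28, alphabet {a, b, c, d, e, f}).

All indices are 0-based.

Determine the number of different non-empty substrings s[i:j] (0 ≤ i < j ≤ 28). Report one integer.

377

rank | idx | suffix
   0 |   9 | abbdfafbbcfaccfdadd
   1 |  20 | accfdadd
   2 |  25 | add
   3 |  14 | afbbcfaccfdadd
   4 |  16 | bbcfaccfdadd
   5 |  10 | bbdfafbbcfaccfdadd
   6 |  17 | bcfaccfdadd
   7 |   0 | bdeeeccceabbdfafbbcfaccfdadd
   8 |  11 | bdfafbbcfaccfdadd
   9 |   5 | ccceabbdfafbbcfaccfdadd
  10 |   6 | cceabbdfafbbcfaccfdadd
  11 |  21 | ccfdadd
  12 |   7 | ceabbdfafbbcfaccfdadd
  13 |  18 | cfaccfdadd
  14 |  22 | cfdadd
  15 |  27 | d
  16 |  24 | dadd
  17 |  26 | dd
  18 |   1 | deeeccceabbdfafbbcfaccfdadd
  19 |  12 | dfafbbcfaccfdadd
  20 |   8 | eabbdfafbbcfaccfdadd
  21 |   4 | eccceabbdfafbbcfaccfdadd
  22 |   3 | eeccceabbdfafbbcfaccfdadd
  23 |   2 | eeeccceabbdfafbbcfaccfdadd
  24 |  19 | faccfdadd
  25 |  13 | fafbbcfaccfdadd
  26 |  15 | fbbcfaccfdadd
  27 |  23 | fdadd

SA = [9, 20, 25, 14, 16, 10, 17, 0, 11, 5, 6, 21, 7, 18, 22, 27, 24, 26, 1, 12, 8, 4, 3, 2, 19, 13, 15, 23]
rank  pair      lcp
   1  s[9:],s[20:]  1  'a'
   2  s[20:],s[25:]  1  'a'
   3  s[25:],s[14:]  1  'a'
   4  s[14:],s[16:]  0  ''
   5  s[16:],s[10:]  2  'bb'
   6  s[10:],s[17:]  1  'b'
   7  s[17:],s[0:]  1  'b'
   8  s[0:],s[11:]  2  'bd'
   9  s[11:],s[5:]  0  ''
  10  s[5:],s[6:]  2  'cc'
  11  s[6:],s[21:]  2  'cc'
  12  s[21:],s[7:]  1  'c'
  13  s[7:],s[18:]  1  'c'
  14  s[18:],s[22:]  2  'cf'
  15  s[22:],s[27:]  0  ''
  16  s[27:],s[24:]  1  'd'
  17  s[24:],s[26:]  1  'd'
  18  s[26:],s[1:]  1  'd'
  19  s[1:],s[12:]  1  'd'
  20  s[12:],s[8:]  0  ''
  21  s[8:],s[4:]  1  'e'
  22  s[4:],s[3:]  1  'e'
  23  s[3:],s[2:]  2  'ee'
  24  s[2:],s[19:]  0  ''
  25  s[19:],s[13:]  2  'fa'
  26  s[13:],s[15:]  1  'f'
  27  s[15:],s[23:]  1  'f'

n(n+1)/2 = 28·29/2 = 406
Σ LCP = 0 + 1 + 1 + 1 + 0 + 2 + 1 + 1 + 2 + 0 + 2 + 2 + 1 + 1 + 2 + 0 + 1 + 1 + 1 + 1 + 0 + 1 + 1 + 2 + 0 + 2 + 1 + 1 = 29
distinct = 406 − 29 = 377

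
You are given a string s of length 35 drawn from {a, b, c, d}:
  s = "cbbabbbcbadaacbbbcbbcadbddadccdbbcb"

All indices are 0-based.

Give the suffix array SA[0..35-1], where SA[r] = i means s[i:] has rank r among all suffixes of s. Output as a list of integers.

rank | idx | suffix
   0 |  11 | aacbbbcbbcadbddadccdbbcb
   1 |   3 | abbbcbadaacbbbcbbcadbddadccdbbcb
   2 |  12 | acbbbcbbcadbddadccdbbcb
   3 |   9 | adaacbbbcbbcadbddadccdbbcb
   4 |  21 | adbddadccdbbcb
   5 |  26 | adccdbbcb
   6 |  34 | b
   7 |   2 | babbbcbadaacbbbcbbcadbddadccdbbcb
   8 |   8 | badaacbbbcbbcadbddadccdbbcb
   9 |   1 | bbabbbcbadaacbbbcbbcadbddadccdbbcb
  10 |   4 | bbbcbadaacbbbcbbcadbddadccdbbcb
  11 |  14 | bbbcbbcadbddadccdbbcb
  12 |  18 | bbcadbddadccdbbcb
  13 |  31 | bbcb
  14 |   5 | bbcbadaacbbbcbbcadbddadccdbbcb
  15 |  15 | bbcbbcadbddadccdbbcb
  16 |  19 | bcadbddadccdbbcb
  17 |  32 | bcb
  18 |   6 | bcbadaacbbbcbbcadbddadccdbbcb
  19 |  16 | bcbbcadbddadccdbbcb
  20 |  23 | bddadccdbbcb
  21 |  20 | cadbddadccdbbcb
  22 |  33 | cb
  23 |   7 | cbadaacbbbcbbcadbddadccdbbcb
  24 |   0 | cbbabbbcbadaacbbbcbbcadbddadccdbbcb
  25 |  13 | cbbbcbbcadbddadccdbbcb
  26 |  17 | cbbcadbddadccdbbcb
  27 |  28 | ccdbbcb
  28 |  29 | cdbbcb
  29 |  10 | daacbbbcbbcadbddadccdbbcb
  30 |  25 | dadccdbbcb
  31 |  30 | dbbcb
  32 |  22 | dbddadccdbbcb
  33 |  27 | dccdbbcb
  34 |  24 | ddadccdbbcb

[11, 3, 12, 9, 21, 26, 34, 2, 8, 1, 4, 14, 18, 31, 5, 15, 19, 32, 6, 16, 23, 20, 33, 7, 0, 13, 17, 28, 29, 10, 25, 30, 22, 27, 24]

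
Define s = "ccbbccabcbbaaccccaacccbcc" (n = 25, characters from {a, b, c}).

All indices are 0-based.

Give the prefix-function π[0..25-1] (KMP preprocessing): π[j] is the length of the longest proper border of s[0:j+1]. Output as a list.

[0, 1, 0, 0, 1, 2, 0, 0, 1, 0, 0, 0, 0, 1, 2, 2, 2, 0, 0, 1, 2, 2, 3, 1, 2]

π[0] = 0
j=1 s[j]='c': π[1]=1 (border 'c')
j=2 s[j]='b': k: 1→0; π[2]=0 (border '')
j=3 s[j]='b': π[3]=0 (border '')
j=4 s[j]='c': π[4]=1 (border 'c')
j=5 s[j]='c': π[5]=2 (border 'cc')
j=6 s[j]='a': k: 2→1→0; π[6]=0 (border '')
j=7 s[j]='b': π[7]=0 (border '')
j=8 s[j]='c': π[8]=1 (border 'c')
j=9 s[j]='b': k: 1→0; π[9]=0 (border '')
j=10 s[j]='b': π[10]=0 (border '')
j=11 s[j]='a': π[11]=0 (border '')
j=12 s[j]='a': π[12]=0 (border '')
j=13 s[j]='c': π[13]=1 (border 'c')
j=14 s[j]='c': π[14]=2 (border 'cc')
j=15 s[j]='c': k: 2→1; π[15]=2 (border 'cc')
j=16 s[j]='c': k: 2→1; π[16]=2 (border 'cc')
j=17 s[j]='a': k: 2→1→0; π[17]=0 (border '')
j=18 s[j]='a': π[18]=0 (border '')
j=19 s[j]='c': π[19]=1 (border 'c')
j=20 s[j]='c': π[20]=2 (border 'cc')
j=21 s[j]='c': k: 2→1; π[21]=2 (border 'cc')
j=22 s[j]='b': π[22]=3 (border 'ccb')
j=23 s[j]='c': k: 3→0; π[23]=1 (border 'c')
j=24 s[j]='c': π[24]=2 (border 'cc')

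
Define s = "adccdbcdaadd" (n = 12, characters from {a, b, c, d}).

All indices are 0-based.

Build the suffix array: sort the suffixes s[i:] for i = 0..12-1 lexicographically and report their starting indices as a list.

[8, 0, 9, 5, 2, 6, 3, 11, 7, 4, 1, 10]

rank | idx | suffix
   0 |   8 | aadd
   1 |   0 | adccdbcdaadd
   2 |   9 | add
   3 |   5 | bcdaadd
   4 |   2 | ccdbcdaadd
   5 |   6 | cdaadd
   6 |   3 | cdbcdaadd
   7 |  11 | d
   8 |   7 | daadd
   9 |   4 | dbcdaadd
  10 |   1 | dccdbcdaadd
  11 |  10 | dd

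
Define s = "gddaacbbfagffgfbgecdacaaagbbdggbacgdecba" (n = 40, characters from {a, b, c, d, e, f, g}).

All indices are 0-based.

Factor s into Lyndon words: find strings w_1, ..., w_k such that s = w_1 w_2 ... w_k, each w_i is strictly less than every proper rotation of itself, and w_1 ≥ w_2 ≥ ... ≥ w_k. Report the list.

emit factor 1: 'g' (i=0, period=1)
emit factor 2: 'd' (i=1, period=1)
emit factor 3: 'd' (i=2, period=1)
emit factor 4: 'aacbbfagffgfbgecdac' (i=3, period=19)
emit factor 5: 'aaagbbdggbacgdecb' (i=22, period=17)
emit factor 6: 'a' (i=39, period=1)

["g", "d", "d", "aacbbfagffgfbgecdac", "aaagbbdggbacgdecb", "a"]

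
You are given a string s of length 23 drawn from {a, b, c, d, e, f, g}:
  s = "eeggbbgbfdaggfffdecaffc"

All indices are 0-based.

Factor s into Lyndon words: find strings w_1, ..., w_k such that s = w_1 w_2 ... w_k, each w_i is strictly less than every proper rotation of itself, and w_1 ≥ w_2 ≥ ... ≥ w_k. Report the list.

emit factor 1: 'eegg' (i=0, period=4)
emit factor 2: 'bbgbfd' (i=4, period=6)
emit factor 3: 'aggfffdec' (i=10, period=9)
emit factor 4: 'affc' (i=19, period=4)

["eegg", "bbgbfd", "aggfffdec", "affc"]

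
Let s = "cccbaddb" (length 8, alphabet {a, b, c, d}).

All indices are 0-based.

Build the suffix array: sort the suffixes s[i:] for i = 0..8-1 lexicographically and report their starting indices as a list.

rank | idx | suffix
   0 |   4 | addb
   1 |   7 | b
   2 |   3 | baddb
   3 |   2 | cbaddb
   4 |   1 | ccbaddb
   5 |   0 | cccbaddb
   6 |   6 | db
   7 |   5 | ddb

[4, 7, 3, 2, 1, 0, 6, 5]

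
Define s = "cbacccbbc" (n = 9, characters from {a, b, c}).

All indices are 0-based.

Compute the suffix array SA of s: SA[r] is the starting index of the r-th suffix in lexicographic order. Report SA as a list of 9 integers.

[2, 1, 6, 7, 8, 0, 5, 4, 3]

sorted suffixes:
  #0 SA[0]=2  'acccbbc'
  #1 SA[1]=1  'bacccbbc'
  #2 SA[2]=6  'bbc'
  #3 SA[3]=7  'bc'
  #4 SA[4]=8  'c'
  #5 SA[5]=0  'cbacccbbc'
  #6 SA[6]=5  'cbbc'
  #7 SA[7]=4  'ccbbc'
  #8 SA[8]=3  'cccbbc'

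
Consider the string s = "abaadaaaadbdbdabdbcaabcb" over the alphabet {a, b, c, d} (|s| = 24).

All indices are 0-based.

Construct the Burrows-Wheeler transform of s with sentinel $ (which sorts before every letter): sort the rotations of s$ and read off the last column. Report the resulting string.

rank  rotation                   last
    0  $abaadaaaadbdbdabdbcaabcb  b
    1  aaaadbdbdabdbcaabcb$abaad  d
    2  aaadbdbdabdbcaabcb$abaada  a
    3  aabcb$abaadaaaadbdbdabdbc  c
    4  aadaaaadbdbdabdbcaabcb$ab  b
    5  aadbdbdabdbcaabcb$abaadaa  a
    6  abaadaaaadbdbdabdbcaabcb$  $
    7  abcb$abaadaaaadbdbdabdbca  a
    8  abdbcaabcb$abaadaaaadbdbd  d
    9  adaaaadbdbdabdbcaabcb$aba  a
   10  adbdbdabdbcaabcb$abaadaaa  a
   11  b$abaadaaaadbdbdabdbcaabc  c
   12  baadaaaadbdbdabdbcaabcb$a  a
   13  bcaabcb$abaadaaaadbdbdabd  d
   14  bcb$abaadaaaadbdbdabdbcaa  a
   15  bdabdbcaabcb$abaadaaaadbd  d
   16  bdbcaabcb$abaadaaaadbdbda  a
   17  bdbdabdbcaabcb$abaadaaaad  d
   18  caabcb$abaadaaaadbdbdabdb  b
   19  cb$abaadaaaadbdbdabdbcaab  b
   20  daaaadbdbdabdbcaabcb$abaa  a
   21  dabdbcaabcb$abaadaaaadbdb  b
   22  dbcaabcb$abaadaaaadbdbdab  b
   23  dbdabdbcaabcb$abaadaaaadb  b
   24  dbdbdabdbcaabcb$abaadaaaa  a

bdacba$adaacadadadbbabbba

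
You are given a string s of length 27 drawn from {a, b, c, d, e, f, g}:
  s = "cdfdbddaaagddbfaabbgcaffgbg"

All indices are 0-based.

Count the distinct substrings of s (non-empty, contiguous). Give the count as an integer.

352

sorted suffixes:
  #0 SA[0]=7  'aaagddbfaabbgcaffgbg'
  #1 SA[1]=15  'aabbgcaffgbg'
  #2 SA[2]=8  'aagddbfaabbgcaffgbg'
  #3 SA[3]=16  'abbgcaffgbg'
  #4 SA[4]=21  'affgbg'
  #5 SA[5]=9  'agddbfaabbgcaffgbg'
  #6 SA[6]=17  'bbgcaffgbg'
  #7 SA[7]=4  'bddaaagddbfaabbgcaffgbg'
  #8 SA[8]=13  'bfaabbgcaffgbg'
  #9 SA[9]=25  'bg'
  #10 SA[10]=18  'bgcaffgbg'
  #11 SA[11]=20  'caffgbg'
  #12 SA[12]=0  'cdfdbddaaagddbfaabbgcaffgbg'
  #13 SA[13]=6  'daaagddbfaabbgcaffgbg'
  #14 SA[14]=3  'dbddaaagddbfaabbgcaffgbg'
  #15 SA[15]=12  'dbfaabbgcaffgbg'
  #16 SA[16]=5  'ddaaagddbfaabbgcaffgbg'
  #17 SA[17]=11  'ddbfaabbgcaffgbg'
  #18 SA[18]=1  'dfdbddaaagddbfaabbgcaffgbg'
  #19 SA[19]=14  'faabbgcaffgbg'
  #20 SA[20]=2  'fdbddaaagddbfaabbgcaffgbg'
  #21 SA[21]=22  'ffgbg'
  #22 SA[22]=23  'fgbg'
  #23 SA[23]=26  'g'
  #24 SA[24]=24  'gbg'
  #25 SA[25]=19  'gcaffgbg'
  #26 SA[26]=10  'gddbfaabbgcaffgbg'

SA = [7, 15, 8, 16, 21, 9, 17, 4, 13, 25, 18, 20, 0, 6, 3, 12, 5, 11, 1, 14, 2, 22, 23, 26, 24, 19, 10]
rank  pair      lcp
   1  s[7:],s[15:]  2  'aa'
   2  s[15:],s[8:]  2  'aa'
   3  s[8:],s[16:]  1  'a'
   4  s[16:],s[21:]  1  'a'
   5  s[21:],s[9:]  1  'a'
   6  s[9:],s[17:]  0  ''
   7  s[17:],s[4:]  1  'b'
   8  s[4:],s[13:]  1  'b'
   9  s[13:],s[25:]  1  'b'
  10  s[25:],s[18:]  2  'bg'
  11  s[18:],s[20:]  0  ''
  12  s[20:],s[0:]  1  'c'
  13  s[0:],s[6:]  0  ''
  14  s[6:],s[3:]  1  'd'
  15  s[3:],s[12:]  2  'db'
  16  s[12:],s[5:]  1  'd'
  17  s[5:],s[11:]  2  'dd'
  18  s[11:],s[1:]  1  'd'
  19  s[1:],s[14:]  0  ''
  20  s[14:],s[2:]  1  'f'
  21  s[2:],s[22:]  1  'f'
  22  s[22:],s[23:]  1  'f'
  23  s[23:],s[26:]  0  ''
  24  s[26:],s[24:]  1  'g'
  25  s[24:],s[19:]  1  'g'
  26  s[19:],s[10:]  1  'g'

n(n+1)/2 = 27·28/2 = 378
Σ LCP = 0 + 2 + 2 + 1 + 1 + 1 + 0 + 1 + 1 + 1 + 2 + 0 + 1 + 0 + 1 + 2 + 1 + 2 + 1 + 0 + 1 + 1 + 1 + 0 + 1 + 1 + 1 = 26
distinct = 378 − 26 = 352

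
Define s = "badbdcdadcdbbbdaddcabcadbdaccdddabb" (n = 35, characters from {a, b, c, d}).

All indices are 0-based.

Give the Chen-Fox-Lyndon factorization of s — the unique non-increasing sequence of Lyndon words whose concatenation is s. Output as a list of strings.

["b", "adbdcdadcdbbbdaddc", "abcadbdaccddd", "abb"]

emit factor 1: 'b' (i=0, period=1)
emit factor 2: 'adbdcdadcdbbbdaddc' (i=1, period=18)
emit factor 3: 'abcadbdaccddd' (i=19, period=13)
emit factor 4: 'abb' (i=32, period=3)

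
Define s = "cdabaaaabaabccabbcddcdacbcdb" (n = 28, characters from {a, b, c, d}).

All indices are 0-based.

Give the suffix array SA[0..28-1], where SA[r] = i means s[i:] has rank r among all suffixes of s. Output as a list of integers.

[4, 5, 6, 9, 2, 7, 14, 10, 22, 27, 3, 8, 15, 11, 24, 16, 13, 23, 12, 0, 20, 25, 17, 1, 21, 26, 19, 18]

rank | idx | suffix
   0 |   4 | aaaabaabccabbcddcdacbcdb
   1 |   5 | aaabaabccabbcddcdacbcdb
   2 |   6 | aabaabccabbcddcdacbcdb
   3 |   9 | aabccabbcddcdacbcdb
   4 |   2 | abaaaabaabccabbcddcdacbcdb
   5 |   7 | abaabccabbcddcdacbcdb
   6 |  14 | abbcddcdacbcdb
   7 |  10 | abccabbcddcdacbcdb
   8 |  22 | acbcdb
   9 |  27 | b
  10 |   3 | baaaabaabccabbcddcdacbcdb
  11 |   8 | baabccabbcddcdacbcdb
  12 |  15 | bbcddcdacbcdb
  13 |  11 | bccabbcddcdacbcdb
  14 |  24 | bcdb
  15 |  16 | bcddcdacbcdb
  16 |  13 | cabbcddcdacbcdb
  17 |  23 | cbcdb
  18 |  12 | ccabbcddcdacbcdb
  19 |   0 | cdabaaaabaabccabbcddcdacbcdb
  20 |  20 | cdacbcdb
  21 |  25 | cdb
  22 |  17 | cddcdacbcdb
  23 |   1 | dabaaaabaabccabbcddcdacbcdb
  24 |  21 | dacbcdb
  25 |  26 | db
  26 |  19 | dcdacbcdb
  27 |  18 | ddcdacbcdb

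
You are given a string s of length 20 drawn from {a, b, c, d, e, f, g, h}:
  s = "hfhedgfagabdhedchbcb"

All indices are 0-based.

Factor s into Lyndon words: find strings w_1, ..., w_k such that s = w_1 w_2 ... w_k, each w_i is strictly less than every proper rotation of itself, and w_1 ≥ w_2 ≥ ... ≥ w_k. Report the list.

["h", "fh", "e", "dgf", "ag", "abdhedchbcb"]

emit factor 1: 'h' (i=0, period=1)
emit factor 2: 'fh' (i=1, period=2)
emit factor 3: 'e' (i=3, period=1)
emit factor 4: 'dgf' (i=4, period=3)
emit factor 5: 'ag' (i=7, period=2)
emit factor 6: 'abdhedchbcb' (i=9, period=11)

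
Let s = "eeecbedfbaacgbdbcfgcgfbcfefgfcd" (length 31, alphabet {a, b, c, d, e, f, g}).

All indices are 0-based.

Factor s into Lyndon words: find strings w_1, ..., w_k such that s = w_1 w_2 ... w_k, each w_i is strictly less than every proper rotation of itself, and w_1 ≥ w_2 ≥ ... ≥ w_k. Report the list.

emit factor 1: 'e' (i=0, period=1)
emit factor 2: 'e' (i=1, period=1)
emit factor 3: 'e' (i=2, period=1)
emit factor 4: 'c' (i=3, period=1)
emit factor 5: 'bedf' (i=4, period=4)
emit factor 6: 'b' (i=8, period=1)
emit factor 7: 'aacgbdbcfgcgfbcfefgfcd' (i=9, period=22)

["e", "e", "e", "c", "bedf", "b", "aacgbdbcfgcgfbcfefgfcd"]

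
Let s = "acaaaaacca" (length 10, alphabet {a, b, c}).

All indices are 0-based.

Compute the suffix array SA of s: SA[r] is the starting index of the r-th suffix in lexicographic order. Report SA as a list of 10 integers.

[9, 2, 3, 4, 5, 0, 6, 8, 1, 7]

rank→(start, suffix):
  0 → (9, 'a')
  1 → (2, 'aaaaacca')
  2 → (3, 'aaaacca')
  3 → (4, 'aaacca')
  4 → (5, 'aacca')
  5 → (0, 'acaaaaacca')
  6 → (6, 'acca')
  7 → (8, 'ca')
  8 → (1, 'caaaaacca')
  9 → (7, 'cca')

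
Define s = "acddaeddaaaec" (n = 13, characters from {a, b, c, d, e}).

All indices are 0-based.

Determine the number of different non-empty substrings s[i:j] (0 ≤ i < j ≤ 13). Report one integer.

sorted suffixes:
  #0 SA[0]=8  'aaaec'
  #1 SA[1]=9  'aaec'
  #2 SA[2]=0  'acddaeddaaaec'
  #3 SA[3]=10  'aec'
  #4 SA[4]=4  'aeddaaaec'
  #5 SA[5]=12  'c'
  #6 SA[6]=1  'cddaeddaaaec'
  #7 SA[7]=7  'daaaec'
  #8 SA[8]=3  'daeddaaaec'
  #9 SA[9]=6  'ddaaaec'
  #10 SA[10]=2  'ddaeddaaaec'
  #11 SA[11]=11  'ec'
  #12 SA[12]=5  'eddaaaec'

SA = [8, 9, 0, 10, 4, 12, 1, 7, 3, 6, 2, 11, 5]
[i] adj suffixes → lcp
  [1] 8/9 → 2 ('aa')
  [2] 9/0 → 1 ('a')
  [3] 0/10 → 1 ('a')
  [4] 10/4 → 2 ('ae')
  [5] 4/12 → 0 ('')
  [6] 12/1 → 1 ('c')
  [7] 1/7 → 0 ('')
  [8] 7/3 → 2 ('da')
  [9] 3/6 → 1 ('d')
  [10] 6/2 → 3 ('dda')
  [11] 2/11 → 0 ('')
  [12] 11/5 → 1 ('e')

n(n+1)/2 = 13·14/2 = 91
Σ LCP = 0 + 2 + 1 + 1 + 2 + 0 + 1 + 0 + 2 + 1 + 3 + 0 + 1 = 14
distinct = 91 − 14 = 77

77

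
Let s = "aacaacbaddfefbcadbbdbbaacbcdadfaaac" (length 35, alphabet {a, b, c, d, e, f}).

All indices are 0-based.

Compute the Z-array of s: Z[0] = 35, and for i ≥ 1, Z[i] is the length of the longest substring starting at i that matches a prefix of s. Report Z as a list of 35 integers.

[35, 1, 0, 3, 1, 0, 0, 1, 0, 0, 0, 0, 0, 0, 0, 1, 0, 0, 0, 0, 0, 0, 3, 1, 0, 0, 0, 0, 1, 0, 0, 2, 3, 1, 0]

Z[0]=35
i=1: outside box; Z[1]=1 scan→box=[1,2)
i=2: outside box; Z[2]=0
i=3: outside box; Z[3]=3 scan→box=[3,6)
i=4: min(r-i=2, Z[1]=1)=1; Z[4]=1
i=5: min(r-i=1, Z[2]=0)=0; Z[5]=0
i=6: outside box; Z[6]=0
i=7: outside box; Z[7]=1 scan→box=[7,8)
i=8: outside box; Z[8]=0
i=9: outside box; Z[9]=0
i=10: outside box; Z[10]=0
i=11: outside box; Z[11]=0
i=12: outside box; Z[12]=0
i=13: outside box; Z[13]=0
i=14: outside box; Z[14]=0
i=15: outside box; Z[15]=1 scan→box=[15,16)
i=16: outside box; Z[16]=0
i=17: outside box; Z[17]=0
i=18: outside box; Z[18]=0
i=19: outside box; Z[19]=0
i=20: outside box; Z[20]=0
i=21: outside box; Z[21]=0
i=22: outside box; Z[22]=3 scan→box=[22,25)
i=23: min(r-i=2, Z[1]=1)=1; Z[23]=1
i=24: min(r-i=1, Z[2]=0)=0; Z[24]=0
i=25: outside box; Z[25]=0
i=26: outside box; Z[26]=0
i=27: outside box; Z[27]=0
i=28: outside box; Z[28]=1 scan→box=[28,29)
i=29: outside box; Z[29]=0
i=30: outside box; Z[30]=0
i=31: outside box; Z[31]=2 scan→box=[31,33)
i=32: min(r-i=1, Z[1]=1)=1; Z[32]=3 scan→box=[32,35)
i=33: min(r-i=2, Z[1]=1)=1; Z[33]=1
i=34: min(r-i=1, Z[2]=0)=0; Z[34]=0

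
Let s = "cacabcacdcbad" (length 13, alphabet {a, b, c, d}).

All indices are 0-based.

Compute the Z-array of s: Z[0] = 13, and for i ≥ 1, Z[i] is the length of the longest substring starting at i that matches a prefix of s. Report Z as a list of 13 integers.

[13, 0, 2, 0, 0, 3, 0, 1, 0, 1, 0, 0, 0]

Z[0]=13
i=1: i≥r, start 0; Z[1]=0
i=2: i≥r, start 0; Z[2]=2 scan→box=[2,4)
i=3: min(r-i=1, Z[1]=0)=0; Z[3]=0
i=4: i≥r, start 0; Z[4]=0
i=5: i≥r, start 0; Z[5]=3 scan→box=[5,8)
i=6: min(r-i=2, Z[1]=0)=0; Z[6]=0
i=7: min(r-i=1, Z[2]=2)=1; Z[7]=1
i=8: i≥r, start 0; Z[8]=0
i=9: i≥r, start 0; Z[9]=1 scan→box=[9,10)
i=10: i≥r, start 0; Z[10]=0
i=11: i≥r, start 0; Z[11]=0
i=12: i≥r, start 0; Z[12]=0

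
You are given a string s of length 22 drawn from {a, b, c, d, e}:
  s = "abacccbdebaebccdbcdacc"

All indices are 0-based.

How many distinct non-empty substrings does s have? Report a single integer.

227

rank | idx | suffix
   0 |   0 | abacccbdebaebccdbcdacc
   1 |  19 | acc
   2 |   2 | acccbdebaebccdbcdacc
   3 |  10 | aebccdbcdacc
   4 |   1 | bacccbdebaebccdbcdacc
   5 |   9 | baebccdbcdacc
   6 |  12 | bccdbcdacc
   7 |  16 | bcdacc
   8 |   6 | bdebaebccdbcdacc
   9 |  21 | c
  10 |   5 | cbdebaebccdbcdacc
  11 |  20 | cc
  12 |   4 | ccbdebaebccdbcdacc
  13 |   3 | cccbdebaebccdbcdacc
  14 |  13 | ccdbcdacc
  15 |  17 | cdacc
  16 |  14 | cdbcdacc
  17 |  18 | dacc
  18 |  15 | dbcdacc
  19 |   7 | debaebccdbcdacc
  20 |   8 | ebaebccdbcdacc
  21 |  11 | ebccdbcdacc

SA = [0, 19, 2, 10, 1, 9, 12, 16, 6, 21, 5, 20, 4, 3, 13, 17, 14, 18, 15, 7, 8, 11]
rank  pair      lcp
   1  s[0:],s[19:]  1  'a'
   2  s[19:],s[2:]  3  'acc'
   3  s[2:],s[10:]  1  'a'
   4  s[10:],s[1:]  0  ''
   5  s[1:],s[9:]  2  'ba'
   6  s[9:],s[12:]  1  'b'
   7  s[12:],s[16:]  2  'bc'
   8  s[16:],s[6:]  1  'b'
   9  s[6:],s[21:]  0  ''
  10  s[21:],s[5:]  1  'c'
  11  s[5:],s[20:]  1  'c'
  12  s[20:],s[4:]  2  'cc'
  13  s[4:],s[3:]  2  'cc'
  14  s[3:],s[13:]  2  'cc'
  15  s[13:],s[17:]  1  'c'
  16  s[17:],s[14:]  2  'cd'
  17  s[14:],s[18:]  0  ''
  18  s[18:],s[15:]  1  'd'
  19  s[15:],s[7:]  1  'd'
  20  s[7:],s[8:]  0  ''
  21  s[8:],s[11:]  2  'eb'

n(n+1)/2 = 22·23/2 = 253
Σ LCP = 0 + 1 + 3 + 1 + 0 + 2 + 1 + 2 + 1 + 0 + 1 + 1 + 2 + 2 + 2 + 1 + 2 + 0 + 1 + 1 + 0 + 2 = 26
distinct = 253 − 26 = 227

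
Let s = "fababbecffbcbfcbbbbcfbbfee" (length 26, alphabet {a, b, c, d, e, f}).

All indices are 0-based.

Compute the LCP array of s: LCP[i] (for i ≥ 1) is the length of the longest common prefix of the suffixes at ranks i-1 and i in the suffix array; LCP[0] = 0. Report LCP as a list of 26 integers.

rank→(start, suffix):
  0 → (1, 'ababbecffbcbfcbbbbcfbbfee')
  1 → (3, 'abbecffbcbfcbbbbcfbbfee')
  2 → (2, 'babbecffbcbfcbbbbcfbbfee')
  3 → (15, 'bbbbcfbbfee')
  4 → (16, 'bbbcfbbfee')
  5 → (17, 'bbcfbbfee')
  6 → (4, 'bbecffbcbfcbbbbcfbbfee')
  7 → (21, 'bbfee')
  8 → (10, 'bcbfcbbbbcfbbfee')
  9 → (18, 'bcfbbfee')
  10 → (5, 'becffbcbfcbbbbcfbbfee')
  11 → (12, 'bfcbbbbcfbbfee')
  12 → (22, 'bfee')
  13 → (14, 'cbbbbcfbbfee')
  14 → (11, 'cbfcbbbbcfbbfee')
  15 → (19, 'cfbbfee')
  16 → (7, 'cffbcbfcbbbbcfbbfee')
  17 → (25, 'e')
  18 → (6, 'ecffbcbfcbbbbcfbbfee')
  19 → (24, 'ee')
  20 → (0, 'fababbecffbcbfcbbbbcfbbfee')
  21 → (20, 'fbbfee')
  22 → (9, 'fbcbfcbbbbcfbbfee')
  23 → (13, 'fcbbbbcfbbfee')
  24 → (23, 'fee')
  25 → (8, 'ffbcbfcbbbbcfbbfee')

SA = [1, 3, 2, 15, 16, 17, 4, 21, 10, 18, 5, 12, 22, 14, 11, 19, 7, 25, 6, 24, 0, 20, 9, 13, 23, 8]
rank  pair      lcp
   1  s[1:],s[3:]  2  'ab'
   2  s[3:],s[2:]  0  ''
   3  s[2:],s[15:]  1  'b'
   4  s[15:],s[16:]  3  'bbb'
   5  s[16:],s[17:]  2  'bb'
   6  s[17:],s[4:]  2  'bb'
   7  s[4:],s[21:]  2  'bb'
   8  s[21:],s[10:]  1  'b'
   9  s[10:],s[18:]  2  'bc'
  10  s[18:],s[5:]  1  'b'
  11  s[5:],s[12:]  1  'b'
  12  s[12:],s[22:]  2  'bf'
  13  s[22:],s[14:]  0  ''
  14  s[14:],s[11:]  2  'cb'
  15  s[11:],s[19:]  1  'c'
  16  s[19:],s[7:]  2  'cf'
  17  s[7:],s[25:]  0  ''
  18  s[25:],s[6:]  1  'e'
  19  s[6:],s[24:]  1  'e'
  20  s[24:],s[0:]  0  ''
  21  s[0:],s[20:]  1  'f'
  22  s[20:],s[9:]  2  'fb'
  23  s[9:],s[13:]  1  'f'
  24  s[13:],s[23:]  1  'f'
  25  s[23:],s[8:]  1  'f'

[0, 2, 0, 1, 3, 2, 2, 2, 1, 2, 1, 1, 2, 0, 2, 1, 2, 0, 1, 1, 0, 1, 2, 1, 1, 1]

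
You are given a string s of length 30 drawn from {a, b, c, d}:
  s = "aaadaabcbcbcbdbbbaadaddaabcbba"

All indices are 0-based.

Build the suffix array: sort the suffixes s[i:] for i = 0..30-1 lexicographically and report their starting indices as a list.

[29, 0, 23, 4, 1, 17, 24, 5, 2, 18, 20, 28, 16, 27, 15, 14, 25, 6, 8, 10, 12, 26, 7, 9, 11, 22, 3, 19, 13, 21]

rank→(start, suffix):
  0 → (29, 'a')
  1 → (0, 'aaadaabcbcbcbdbbbaadaddaabcbba')
  2 → (23, 'aabcbba')
  3 → (4, 'aabcbcbcbdbbbaadaddaabcbba')
  4 → (1, 'aadaabcbcbcbdbbbaadaddaabcbba')
  5 → (17, 'aadaddaabcbba')
  6 → (24, 'abcbba')
  7 → (5, 'abcbcbcbdbbbaadaddaabcbba')
  8 → (2, 'adaabcbcbcbdbbbaadaddaabcbba')
  9 → (18, 'adaddaabcbba')
  10 → (20, 'addaabcbba')
  11 → (28, 'ba')
  12 → (16, 'baadaddaabcbba')
  13 → (27, 'bba')
  14 → (15, 'bbaadaddaabcbba')
  15 → (14, 'bbbaadaddaabcbba')
  16 → (25, 'bcbba')
  17 → (6, 'bcbcbcbdbbbaadaddaabcbba')
  18 → (8, 'bcbcbdbbbaadaddaabcbba')
  19 → (10, 'bcbdbbbaadaddaabcbba')
  20 → (12, 'bdbbbaadaddaabcbba')
  21 → (26, 'cbba')
  22 → (7, 'cbcbcbdbbbaadaddaabcbba')
  23 → (9, 'cbcbdbbbaadaddaabcbba')
  24 → (11, 'cbdbbbaadaddaabcbba')
  25 → (22, 'daabcbba')
  26 → (3, 'daabcbcbcbdbbbaadaddaabcbba')
  27 → (19, 'daddaabcbba')
  28 → (13, 'dbbbaadaddaabcbba')
  29 → (21, 'ddaabcbba')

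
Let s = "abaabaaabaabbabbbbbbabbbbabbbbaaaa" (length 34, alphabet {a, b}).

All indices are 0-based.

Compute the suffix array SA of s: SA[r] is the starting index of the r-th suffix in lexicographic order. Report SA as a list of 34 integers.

sorted suffixes:
  #0 SA[0]=33  'a'
  #1 SA[1]=32  'aa'
  #2 SA[2]=31  'aaa'
  #3 SA[3]=30  'aaaa'
  #4 SA[4]=5  'aaabaabbabbbbbbabbbbabbbbaaaa'
  #5 SA[5]=2  'aabaaabaabbabbbbbbabbbbabbbbaaaa'
  #6 SA[6]=6  'aabaabbabbbbbbabbbbabbbbaaaa'
  #7 SA[7]=9  'aabbabbbbbbabbbbabbbbaaaa'
  #8 SA[8]=3  'abaaabaabbabbbbbbabbbbabbbbaaaa'
  #9 SA[9]=0  'abaabaaabaabbabbbbbbabbbbabbbbaaaa'
  #10 SA[10]=7  'abaabbabbbbbbabbbbabbbbaaaa'
  #11 SA[11]=10  'abbabbbbbbabbbbabbbbaaaa'
  #12 SA[12]=25  'abbbbaaaa'
  #13 SA[13]=20  'abbbbabbbbaaaa'
  #14 SA[14]=13  'abbbbbbabbbbabbbbaaaa'
  #15 SA[15]=29  'baaaa'
  #16 SA[16]=4  'baaabaabbabbbbbbabbbbabbbbaaaa'
  #17 SA[17]=1  'baabaaabaabbabbbbbbabbbbabbbbaaaa'
  #18 SA[18]=8  'baabbabbbbbbabbbbabbbbaaaa'
  #19 SA[19]=24  'babbbbaaaa'
  #20 SA[20]=19  'babbbbabbbbaaaa'
  #21 SA[21]=12  'babbbbbbabbbbabbbbaaaa'
  #22 SA[22]=28  'bbaaaa'
  #23 SA[23]=23  'bbabbbbaaaa'
  #24 SA[24]=18  'bbabbbbabbbbaaaa'
  #25 SA[25]=11  'bbabbbbbbabbbbabbbbaaaa'
  #26 SA[26]=27  'bbbaaaa'
  #27 SA[27]=22  'bbbabbbbaaaa'
  #28 SA[28]=17  'bbbabbbbabbbbaaaa'
  #29 SA[29]=26  'bbbbaaaa'
  #30 SA[30]=21  'bbbbabbbbaaaa'
  #31 SA[31]=16  'bbbbabbbbabbbbaaaa'
  #32 SA[32]=15  'bbbbbabbbbabbbbaaaa'
  #33 SA[33]=14  'bbbbbbabbbbabbbbaaaa'

[33, 32, 31, 30, 5, 2, 6, 9, 3, 0, 7, 10, 25, 20, 13, 29, 4, 1, 8, 24, 19, 12, 28, 23, 18, 11, 27, 22, 17, 26, 21, 16, 15, 14]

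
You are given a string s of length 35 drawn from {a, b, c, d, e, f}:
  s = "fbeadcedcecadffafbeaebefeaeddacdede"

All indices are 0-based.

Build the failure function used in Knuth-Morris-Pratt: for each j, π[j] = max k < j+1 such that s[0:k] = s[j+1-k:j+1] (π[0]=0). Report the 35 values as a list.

π[0] = 0
j=1 s[j]='b': π[1]=0 (border '')
j=2 s[j]='e': π[2]=0 (border '')
j=3 s[j]='a': π[3]=0 (border '')
j=4 s[j]='d': π[4]=0 (border '')
j=5 s[j]='c': π[5]=0 (border '')
j=6 s[j]='e': π[6]=0 (border '')
j=7 s[j]='d': π[7]=0 (border '')
j=8 s[j]='c': π[8]=0 (border '')
j=9 s[j]='e': π[9]=0 (border '')
j=10 s[j]='c': π[10]=0 (border '')
j=11 s[j]='a': π[11]=0 (border '')
j=12 s[j]='d': π[12]=0 (border '')
j=13 s[j]='f': π[13]=1 (border 'f')
j=14 s[j]='f': k: 1→0; π[14]=1 (border 'f')
j=15 s[j]='a': k: 1→0; π[15]=0 (border '')
j=16 s[j]='f': π[16]=1 (border 'f')
j=17 s[j]='b': π[17]=2 (border 'fb')
j=18 s[j]='e': π[18]=3 (border 'fbe')
j=19 s[j]='a': π[19]=4 (border 'fbea')
j=20 s[j]='e': k: 4→0; π[20]=0 (border '')
j=21 s[j]='b': π[21]=0 (border '')
j=22 s[j]='e': π[22]=0 (border '')
j=23 s[j]='f': π[23]=1 (border 'f')
j=24 s[j]='e': k: 1→0; π[24]=0 (border '')
j=25 s[j]='a': π[25]=0 (border '')
j=26 s[j]='e': π[26]=0 (border '')
j=27 s[j]='d': π[27]=0 (border '')
j=28 s[j]='d': π[28]=0 (border '')
j=29 s[j]='a': π[29]=0 (border '')
j=30 s[j]='c': π[30]=0 (border '')
j=31 s[j]='d': π[31]=0 (border '')
j=32 s[j]='e': π[32]=0 (border '')
j=33 s[j]='d': π[33]=0 (border '')
j=34 s[j]='e': π[34]=0 (border '')

[0, 0, 0, 0, 0, 0, 0, 0, 0, 0, 0, 0, 0, 1, 1, 0, 1, 2, 3, 4, 0, 0, 0, 1, 0, 0, 0, 0, 0, 0, 0, 0, 0, 0, 0]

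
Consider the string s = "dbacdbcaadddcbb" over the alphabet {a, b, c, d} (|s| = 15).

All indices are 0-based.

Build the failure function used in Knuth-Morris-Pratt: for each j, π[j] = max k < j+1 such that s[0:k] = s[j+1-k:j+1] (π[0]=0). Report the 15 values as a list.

π[0] = 0
j=1 s[j]='b': π[1]=0 (border '')
j=2 s[j]='a': π[2]=0 (border '')
j=3 s[j]='c': π[3]=0 (border '')
j=4 s[j]='d': π[4]=1 (border 'd')
j=5 s[j]='b': π[5]=2 (border 'db')
j=6 s[j]='c': k: 2→0; π[6]=0 (border '')
j=7 s[j]='a': π[7]=0 (border '')
j=8 s[j]='a': π[8]=0 (border '')
j=9 s[j]='d': π[9]=1 (border 'd')
j=10 s[j]='d': k: 1→0; π[10]=1 (border 'd')
j=11 s[j]='d': k: 1→0; π[11]=1 (border 'd')
j=12 s[j]='c': k: 1→0; π[12]=0 (border '')
j=13 s[j]='b': π[13]=0 (border '')
j=14 s[j]='b': π[14]=0 (border '')

[0, 0, 0, 0, 1, 2, 0, 0, 0, 1, 1, 1, 0, 0, 0]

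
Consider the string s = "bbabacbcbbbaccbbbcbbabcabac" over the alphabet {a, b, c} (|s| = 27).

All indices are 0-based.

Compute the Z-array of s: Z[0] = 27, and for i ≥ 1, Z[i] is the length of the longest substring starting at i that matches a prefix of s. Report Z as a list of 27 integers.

[27, 1, 0, 1, 0, 0, 1, 0, 2, 3, 1, 0, 0, 0, 2, 2, 1, 0, 4, 1, 0, 1, 0, 0, 1, 0, 0]

Z[0]=27
i=1: outside box; Z[1]=1 extend→box=[1,2)
i=2: outside box; Z[2]=0
i=3: outside box; Z[3]=1 extend→box=[3,4)
i=4: outside box; Z[4]=0
i=5: outside box; Z[5]=0
i=6: outside box; Z[6]=1 extend→box=[6,7)
i=7: outside box; Z[7]=0
i=8: outside box; Z[8]=2 extend→box=[8,10)
i=9: min(r-i=1, Z[1]=1)=1; Z[9]=3 extend→box=[9,12)
i=10: min(r-i=2, Z[1]=1)=1; Z[10]=1
i=11: min(r-i=1, Z[2]=0)=0; Z[11]=0
i=12: outside box; Z[12]=0
i=13: outside box; Z[13]=0
i=14: outside box; Z[14]=2 extend→box=[14,16)
i=15: min(r-i=1, Z[1]=1)=1; Z[15]=2 extend→box=[15,17)
i=16: min(r-i=1, Z[1]=1)=1; Z[16]=1
i=17: outside box; Z[17]=0
i=18: outside box; Z[18]=4 extend→box=[18,22)
i=19: min(r-i=3, Z[1]=1)=1; Z[19]=1
i=20: min(r-i=2, Z[2]=0)=0; Z[20]=0
i=21: min(r-i=1, Z[3]=1)=1; Z[21]=1
i=22: outside box; Z[22]=0
i=23: outside box; Z[23]=0
i=24: outside box; Z[24]=1 extend→box=[24,25)
i=25: outside box; Z[25]=0
i=26: outside box; Z[26]=0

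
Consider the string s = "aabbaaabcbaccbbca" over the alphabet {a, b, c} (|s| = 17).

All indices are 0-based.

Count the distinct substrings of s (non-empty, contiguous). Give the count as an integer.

rank | idx | suffix
   0 |  16 | a
   1 |   4 | aaabcbaccbbca
   2 |   0 | aabbaaabcbaccbbca
   3 |   5 | aabcbaccbbca
   4 |   1 | abbaaabcbaccbbca
   5 |   6 | abcbaccbbca
   6 |  10 | accbbca
   7 |   3 | baaabcbaccbbca
   8 |   9 | baccbbca
   9 |   2 | bbaaabcbaccbbca
  10 |  13 | bbca
  11 |  14 | bca
  12 |   7 | bcbaccbbca
  13 |  15 | ca
  14 |   8 | cbaccbbca
  15 |  12 | cbbca
  16 |  11 | ccbbca

SA = [16, 4, 0, 5, 1, 6, 10, 3, 9, 2, 13, 14, 7, 15, 8, 12, 11]
[i] adj suffixes → lcp
  [1] 16/4 → 1 ('a')
  [2] 4/0 → 2 ('aa')
  [3] 0/5 → 3 ('aab')
  [4] 5/1 → 1 ('a')
  [5] 1/6 → 2 ('ab')
  [6] 6/10 → 1 ('a')
  [7] 10/3 → 0 ('')
  [8] 3/9 → 2 ('ba')
  [9] 9/2 → 1 ('b')
  [10] 2/13 → 2 ('bb')
  [11] 13/14 → 1 ('b')
  [12] 14/7 → 2 ('bc')
  [13] 7/15 → 0 ('')
  [14] 15/8 → 1 ('c')
  [15] 8/12 → 2 ('cb')
  [16] 12/11 → 1 ('c')

n(n+1)/2 = 17·18/2 = 153
Σ LCP = 0 + 1 + 2 + 3 + 1 + 2 + 1 + 0 + 2 + 1 + 2 + 1 + 2 + 0 + 1 + 2 + 1 = 22
distinct = 153 − 22 = 131

131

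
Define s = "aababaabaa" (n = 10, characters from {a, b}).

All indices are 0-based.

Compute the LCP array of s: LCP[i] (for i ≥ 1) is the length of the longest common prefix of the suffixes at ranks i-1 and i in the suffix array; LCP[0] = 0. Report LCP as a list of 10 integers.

rank→(start, suffix):
  0 → (9, 'a')
  1 → (8, 'aa')
  2 → (5, 'aabaa')
  3 → (0, 'aababaabaa')
  4 → (6, 'abaa')
  5 → (3, 'abaabaa')
  6 → (1, 'ababaabaa')
  7 → (7, 'baa')
  8 → (4, 'baabaa')
  9 → (2, 'babaabaa')

SA = [9, 8, 5, 0, 6, 3, 1, 7, 4, 2]
rank  pair      lcp
   1  s[9:],s[8:]  1  'a'
   2  s[8:],s[5:]  2  'aa'
   3  s[5:],s[0:]  4  'aaba'
   4  s[0:],s[6:]  1  'a'
   5  s[6:],s[3:]  4  'abaa'
   6  s[3:],s[1:]  3  'aba'
   7  s[1:],s[7:]  0  ''
   8  s[7:],s[4:]  3  'baa'
   9  s[4:],s[2:]  2  'ba'

[0, 1, 2, 4, 1, 4, 3, 0, 3, 2]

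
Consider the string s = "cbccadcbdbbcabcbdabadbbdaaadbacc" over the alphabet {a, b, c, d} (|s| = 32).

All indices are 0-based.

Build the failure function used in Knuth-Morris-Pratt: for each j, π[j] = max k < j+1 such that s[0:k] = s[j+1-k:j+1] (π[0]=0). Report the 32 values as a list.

π[0] = 0
j=1 s[j]='b': π[1]=0 (border '')
j=2 s[j]='c': π[2]=1 (border 'c')
j=3 s[j]='c': k: 1→0; π[3]=1 (border 'c')
j=4 s[j]='a': k: 1→0; π[4]=0 (border '')
j=5 s[j]='d': π[5]=0 (border '')
j=6 s[j]='c': π[6]=1 (border 'c')
j=7 s[j]='b': π[7]=2 (border 'cb')
j=8 s[j]='d': k: 2→0; π[8]=0 (border '')
j=9 s[j]='b': π[9]=0 (border '')
j=10 s[j]='b': π[10]=0 (border '')
j=11 s[j]='c': π[11]=1 (border 'c')
j=12 s[j]='a': k: 1→0; π[12]=0 (border '')
j=13 s[j]='b': π[13]=0 (border '')
j=14 s[j]='c': π[14]=1 (border 'c')
j=15 s[j]='b': π[15]=2 (border 'cb')
j=16 s[j]='d': k: 2→0; π[16]=0 (border '')
j=17 s[j]='a': π[17]=0 (border '')
j=18 s[j]='b': π[18]=0 (border '')
j=19 s[j]='a': π[19]=0 (border '')
j=20 s[j]='d': π[20]=0 (border '')
j=21 s[j]='b': π[21]=0 (border '')
j=22 s[j]='b': π[22]=0 (border '')
j=23 s[j]='d': π[23]=0 (border '')
j=24 s[j]='a': π[24]=0 (border '')
j=25 s[j]='a': π[25]=0 (border '')
j=26 s[j]='a': π[26]=0 (border '')
j=27 s[j]='d': π[27]=0 (border '')
j=28 s[j]='b': π[28]=0 (border '')
j=29 s[j]='a': π[29]=0 (border '')
j=30 s[j]='c': π[30]=1 (border 'c')
j=31 s[j]='c': k: 1→0; π[31]=1 (border 'c')

[0, 0, 1, 1, 0, 0, 1, 2, 0, 0, 0, 1, 0, 0, 1, 2, 0, 0, 0, 0, 0, 0, 0, 0, 0, 0, 0, 0, 0, 0, 1, 1]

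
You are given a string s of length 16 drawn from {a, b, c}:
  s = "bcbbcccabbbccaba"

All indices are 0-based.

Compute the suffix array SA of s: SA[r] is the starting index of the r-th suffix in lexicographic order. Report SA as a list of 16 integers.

[15, 13, 7, 14, 8, 9, 2, 0, 10, 3, 12, 6, 1, 11, 5, 4]

rank→(start, suffix):
  0 → (15, 'a')
  1 → (13, 'aba')
  2 → (7, 'abbbccaba')
  3 → (14, 'ba')
  4 → (8, 'bbbccaba')
  5 → (9, 'bbccaba')
  6 → (2, 'bbcccabbbccaba')
  7 → (0, 'bcbbcccabbbccaba')
  8 → (10, 'bccaba')
  9 → (3, 'bcccabbbccaba')
  10 → (12, 'caba')
  11 → (6, 'cabbbccaba')
  12 → (1, 'cbbcccabbbccaba')
  13 → (11, 'ccaba')
  14 → (5, 'ccabbbccaba')
  15 → (4, 'cccabbbccaba')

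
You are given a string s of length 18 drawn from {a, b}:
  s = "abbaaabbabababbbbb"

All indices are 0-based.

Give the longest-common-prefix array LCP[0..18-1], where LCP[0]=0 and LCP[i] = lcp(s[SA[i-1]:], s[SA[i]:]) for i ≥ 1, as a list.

rank | idx | suffix
   0 |   3 | aaabbabababbbbb
   1 |   4 | aabbabababbbbb
   2 |   8 | abababbbbb
   3 |  10 | ababbbbb
   4 |   0 | abbaaabbabababbbbb
   5 |   5 | abbabababbbbb
   6 |  12 | abbbbb
   7 |  17 | b
   8 |   2 | baaabbabababbbbb
   9 |   7 | babababbbbb
  10 |   9 | bababbbbb
  11 |  11 | babbbbb
  12 |  16 | bb
  13 |   1 | bbaaabbabababbbbb
  14 |   6 | bbabababbbbb
  15 |  15 | bbb
  16 |  14 | bbbb
  17 |  13 | bbbbb

SA = [3, 4, 8, 10, 0, 5, 12, 17, 2, 7, 9, 11, 16, 1, 6, 15, 14, 13]
[i] adj suffixes → lcp
  [1] 3/4 → 2 ('aa')
  [2] 4/8 → 1 ('a')
  [3] 8/10 → 4 ('abab')
  [4] 10/0 → 2 ('ab')
  [5] 0/5 → 4 ('abba')
  [6] 5/12 → 3 ('abb')
  [7] 12/17 → 0 ('')
  [8] 17/2 → 1 ('b')
  [9] 2/7 → 2 ('ba')
  [10] 7/9 → 5 ('babab')
  [11] 9/11 → 3 ('bab')
  [12] 11/16 → 1 ('b')
  [13] 16/1 → 2 ('bb')
  [14] 1/6 → 3 ('bba')
  [15] 6/15 → 2 ('bb')
  [16] 15/14 → 3 ('bbb')
  [17] 14/13 → 4 ('bbbb')

[0, 2, 1, 4, 2, 4, 3, 0, 1, 2, 5, 3, 1, 2, 3, 2, 3, 4]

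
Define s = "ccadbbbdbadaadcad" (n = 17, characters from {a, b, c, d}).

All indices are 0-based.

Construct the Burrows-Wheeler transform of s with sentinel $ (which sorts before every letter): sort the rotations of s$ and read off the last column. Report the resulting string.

rank  rotation            last
    0  $ccadbbbdbadaadcad  d
    1  aadcad$ccadbbbdbad  d
    2  ad$ccadbbbdbadaadc  c
    3  adaadcad$ccadbbbdb  b
    4  adbbbdbadaadcad$cc  c
    5  adcad$ccadbbbdbada  a
    6  badaadcad$ccadbbbd  d
    7  bbbdbadaadcad$ccad  d
    8  bbdbadaadcad$ccadb  b
    9  bdbadaadcad$ccadbb  b
   10  cad$ccadbbbdbadaad  d
   11  cadbbbdbadaadcad$c  c
   12  ccadbbbdbadaadcad$  $
   13  d$ccadbbbdbadaadca  a
   14  daadcad$ccadbbbdba  a
   15  dbadaadcad$ccadbbb  b
   16  dbbbdbadaadcad$cca  a
   17  dcad$ccadbbbdbadaa  a

ddcbcaddbbdc$aabaa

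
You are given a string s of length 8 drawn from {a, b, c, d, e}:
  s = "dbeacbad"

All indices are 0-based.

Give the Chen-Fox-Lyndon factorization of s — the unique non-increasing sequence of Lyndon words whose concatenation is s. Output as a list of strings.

emit factor 1: 'd' (i=0, period=1)
emit factor 2: 'be' (i=1, period=2)
emit factor 3: 'acbad' (i=3, period=5)

["d", "be", "acbad"]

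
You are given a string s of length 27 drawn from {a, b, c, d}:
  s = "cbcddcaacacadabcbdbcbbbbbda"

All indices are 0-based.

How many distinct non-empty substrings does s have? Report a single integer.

sorted suffixes:
  #0 SA[0]=26  'a'
  #1 SA[1]=6  'aacacadabcbdbcbbbbbda'
  #2 SA[2]=13  'abcbdbcbbbbbda'
  #3 SA[3]=7  'acacadabcbdbcbbbbbda'
  #4 SA[4]=9  'acadabcbdbcbbbbbda'
  #5 SA[5]=11  'adabcbdbcbbbbbda'
  #6 SA[6]=20  'bbbbbda'
  #7 SA[7]=21  'bbbbda'
  #8 SA[8]=22  'bbbda'
  #9 SA[9]=23  'bbda'
  #10 SA[10]=18  'bcbbbbbda'
  #11 SA[11]=14  'bcbdbcbbbbbda'
  #12 SA[12]=1  'bcddcaacacadabcbdbcbbbbbda'
  #13 SA[13]=24  'bda'
  #14 SA[14]=16  'bdbcbbbbbda'
  #15 SA[15]=5  'caacacadabcbdbcbbbbbda'
  #16 SA[16]=8  'cacadabcbdbcbbbbbda'
  #17 SA[17]=10  'cadabcbdbcbbbbbda'
  #18 SA[18]=19  'cbbbbbda'
  #19 SA[19]=0  'cbcddcaacacadabcbdbcbbbbbda'
  #20 SA[20]=15  'cbdbcbbbbbda'
  #21 SA[21]=2  'cddcaacacadabcbdbcbbbbbda'
  #22 SA[22]=25  'da'
  #23 SA[23]=12  'dabcbdbcbbbbbda'
  #24 SA[24]=17  'dbcbbbbbda'
  #25 SA[25]=4  'dcaacacadabcbdbcbbbbbda'
  #26 SA[26]=3  'ddcaacacadabcbdbcbbbbbda'

SA = [26, 6, 13, 7, 9, 11, 20, 21, 22, 23, 18, 14, 1, 24, 16, 5, 8, 10, 19, 0, 15, 2, 25, 12, 17, 4, 3]
rank  pair      lcp
   1  s[26:],s[6:]  1  'a'
   2  s[6:],s[13:]  1  'a'
   3  s[13:],s[7:]  1  'a'
   4  s[7:],s[9:]  3  'aca'
   5  s[9:],s[11:]  1  'a'
   6  s[11:],s[20:]  0  ''
   7  s[20:],s[21:]  4  'bbbb'
   8  s[21:],s[22:]  3  'bbb'
   9  s[22:],s[23:]  2  'bb'
  10  s[23:],s[18:]  1  'b'
  11  s[18:],s[14:]  3  'bcb'
  12  s[14:],s[1:]  2  'bc'
  13  s[1:],s[24:]  1  'b'
  14  s[24:],s[16:]  2  'bd'
  15  s[16:],s[5:]  0  ''
  16  s[5:],s[8:]  2  'ca'
  17  s[8:],s[10:]  2  'ca'
  18  s[10:],s[19:]  1  'c'
  19  s[19:],s[0:]  2  'cb'
  20  s[0:],s[15:]  2  'cb'
  21  s[15:],s[2:]  1  'c'
  22  s[2:],s[25:]  0  ''
  23  s[25:],s[12:]  2  'da'
  24  s[12:],s[17:]  1  'd'
  25  s[17:],s[4:]  1  'd'
  26  s[4:],s[3:]  1  'd'

n(n+1)/2 = 27·28/2 = 378
Σ LCP = 0 + 1 + 1 + 1 + 3 + 1 + 0 + 4 + 3 + 2 + 1 + 3 + 2 + 1 + 2 + 0 + 2 + 2 + 1 + 2 + 2 + 1 + 0 + 2 + 1 + 1 + 1 = 40
distinct = 378 − 40 = 338

338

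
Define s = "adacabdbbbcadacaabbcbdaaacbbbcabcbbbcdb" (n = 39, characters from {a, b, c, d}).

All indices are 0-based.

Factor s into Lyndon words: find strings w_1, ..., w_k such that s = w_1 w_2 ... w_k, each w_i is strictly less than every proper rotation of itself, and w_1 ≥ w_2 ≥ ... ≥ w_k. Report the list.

["ad", "ac", "abdbbbcadac", "aabbcbd", "aaacbbbcabcbbbcdb"]

emit factor 1: 'ad' (i=0, period=2)
emit factor 2: 'ac' (i=2, period=2)
emit factor 3: 'abdbbbcadac' (i=4, period=11)
emit factor 4: 'aabbcbd' (i=15, period=7)
emit factor 5: 'aaacbbbcabcbbbcdb' (i=22, period=17)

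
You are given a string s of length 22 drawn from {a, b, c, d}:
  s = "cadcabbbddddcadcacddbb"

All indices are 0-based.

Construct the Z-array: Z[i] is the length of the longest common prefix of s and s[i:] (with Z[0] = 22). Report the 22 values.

[22, 0, 0, 2, 0, 0, 0, 0, 0, 0, 0, 0, 5, 0, 0, 2, 0, 1, 0, 0, 0, 0]

Z[0]=22
i=1: fresh scan; Z[1]=0
i=2: fresh scan; Z[2]=0
i=3: fresh scan; Z[3]=2 grow→box=[3,5)
i=4: min(r-i=1, Z[1]=0)=0; Z[4]=0
i=5: fresh scan; Z[5]=0
i=6: fresh scan; Z[6]=0
i=7: fresh scan; Z[7]=0
i=8: fresh scan; Z[8]=0
i=9: fresh scan; Z[9]=0
i=10: fresh scan; Z[10]=0
i=11: fresh scan; Z[11]=0
i=12: fresh scan; Z[12]=5 grow→box=[12,17)
i=13: min(r-i=4, Z[1]=0)=0; Z[13]=0
i=14: min(r-i=3, Z[2]=0)=0; Z[14]=0
i=15: min(r-i=2, Z[3]=2)=2; Z[15]=2
i=16: min(r-i=1, Z[4]=0)=0; Z[16]=0
i=17: fresh scan; Z[17]=1 grow→box=[17,18)
i=18: fresh scan; Z[18]=0
i=19: fresh scan; Z[19]=0
i=20: fresh scan; Z[20]=0
i=21: fresh scan; Z[21]=0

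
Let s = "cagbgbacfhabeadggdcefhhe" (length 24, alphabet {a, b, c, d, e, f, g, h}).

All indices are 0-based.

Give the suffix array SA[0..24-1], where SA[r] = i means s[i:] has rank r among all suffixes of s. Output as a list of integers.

rank→(start, suffix):
  0 → (10, 'abeadggdcefhhe')
  1 → (6, 'acfhabeadggdcefhhe')
  2 → (13, 'adggdcefhhe')
  3 → (1, 'agbgbacfhabeadggdcefhhe')
  4 → (5, 'bacfhabeadggdcefhhe')
  5 → (11, 'beadggdcefhhe')
  6 → (3, 'bgbacfhabeadggdcefhhe')
  7 → (0, 'cagbgbacfhabeadggdcefhhe')
  8 → (18, 'cefhhe')
  9 → (7, 'cfhabeadggdcefhhe')
  10 → (17, 'dcefhhe')
  11 → (14, 'dggdcefhhe')
  12 → (23, 'e')
  13 → (12, 'eadggdcefhhe')
  14 → (19, 'efhhe')
  15 → (8, 'fhabeadggdcefhhe')
  16 → (20, 'fhhe')
  17 → (4, 'gbacfhabeadggdcefhhe')
  18 → (2, 'gbgbacfhabeadggdcefhhe')
  19 → (16, 'gdcefhhe')
  20 → (15, 'ggdcefhhe')
  21 → (9, 'habeadggdcefhhe')
  22 → (22, 'he')
  23 → (21, 'hhe')

[10, 6, 13, 1, 5, 11, 3, 0, 18, 7, 17, 14, 23, 12, 19, 8, 20, 4, 2, 16, 15, 9, 22, 21]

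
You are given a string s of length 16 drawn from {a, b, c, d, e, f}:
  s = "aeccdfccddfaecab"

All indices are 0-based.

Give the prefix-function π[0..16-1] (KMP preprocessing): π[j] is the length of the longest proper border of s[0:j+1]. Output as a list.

π[0] = 0
j=1 s[j]='e': π[1]=0 (border '')
j=2 s[j]='c': π[2]=0 (border '')
j=3 s[j]='c': π[3]=0 (border '')
j=4 s[j]='d': π[4]=0 (border '')
j=5 s[j]='f': π[5]=0 (border '')
j=6 s[j]='c': π[6]=0 (border '')
j=7 s[j]='c': π[7]=0 (border '')
j=8 s[j]='d': π[8]=0 (border '')
j=9 s[j]='d': π[9]=0 (border '')
j=10 s[j]='f': π[10]=0 (border '')
j=11 s[j]='a': π[11]=1 (border 'a')
j=12 s[j]='e': π[12]=2 (border 'ae')
j=13 s[j]='c': π[13]=3 (border 'aec')
j=14 s[j]='a': k: 3→0; π[14]=1 (border 'a')
j=15 s[j]='b': k: 1→0; π[15]=0 (border '')

[0, 0, 0, 0, 0, 0, 0, 0, 0, 0, 0, 1, 2, 3, 1, 0]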